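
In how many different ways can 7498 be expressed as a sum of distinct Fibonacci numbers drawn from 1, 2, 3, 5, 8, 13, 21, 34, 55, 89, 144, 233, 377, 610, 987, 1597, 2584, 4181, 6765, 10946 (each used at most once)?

51

Starting from the Zeckendorf form and repeatedly splitting a term F_k into F_{k−1} + F_{k−2} (when neither is already used) reaches every representation.
7498 = 6765+610+89+34 = 6765+610+89+21+13 = 6765+377+233+89+34 = … (48 more), for 51 in all.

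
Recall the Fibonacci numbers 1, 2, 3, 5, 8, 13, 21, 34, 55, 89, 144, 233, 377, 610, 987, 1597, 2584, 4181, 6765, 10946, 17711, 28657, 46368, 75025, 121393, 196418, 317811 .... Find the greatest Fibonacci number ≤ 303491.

196418

196418 ≤ 303491 < 317811, so the largest Fibonacci number not exceeding 303491 is 196418.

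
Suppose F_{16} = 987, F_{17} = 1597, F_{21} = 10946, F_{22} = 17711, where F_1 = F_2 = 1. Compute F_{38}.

By the addition formula F_{m+n} = F_m F_{n+1} + F_{m−1} F_n with m=22, n=16: F_{38} = 17711·1597 + 10946·987 = 28284467 + 10803702 = 39088169.

39088169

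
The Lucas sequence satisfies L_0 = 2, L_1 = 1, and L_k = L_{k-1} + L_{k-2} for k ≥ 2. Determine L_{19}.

9349

Iterating the recurrence up to L_{13} = 521 and L_{12} = 322:
L_{14} = L_{13} + L_{12} = 521 + 322 = 843
L_{15} = L_{14} + L_{13} = 843 + 521 = 1364
L_{16} = L_{15} + L_{14} = 1364 + 843 = 2207
L_{17} = L_{16} + L_{15} = 2207 + 1364 = 3571
L_{18} = L_{17} + L_{16} = 3571 + 2207 = 5778
L_{19} = L_{18} + L_{17} = 5778 + 3571 = 9349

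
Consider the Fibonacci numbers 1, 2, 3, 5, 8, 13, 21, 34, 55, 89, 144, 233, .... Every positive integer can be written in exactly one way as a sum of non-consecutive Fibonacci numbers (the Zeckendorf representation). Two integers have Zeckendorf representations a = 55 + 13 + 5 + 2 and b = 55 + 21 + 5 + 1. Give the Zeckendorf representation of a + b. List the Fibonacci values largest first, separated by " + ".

144 + 13

The two numbers are 75 and 82, so their sum is 157.
Repeatedly subtract the largest Fibonacci number that fits:
157: greatest Fibonacci not exceeding it is 144, leaving 13
13: greatest Fibonacci not exceeding it is 13, leaving 0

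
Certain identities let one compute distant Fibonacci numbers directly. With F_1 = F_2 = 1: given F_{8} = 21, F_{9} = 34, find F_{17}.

By the addition formula F_{m+n} = F_m F_{n+1} + F_{m−1} F_n with m=9, n=8: F_{17} = 34·34 + 21·21 = 1156 + 441 = 1597.

1597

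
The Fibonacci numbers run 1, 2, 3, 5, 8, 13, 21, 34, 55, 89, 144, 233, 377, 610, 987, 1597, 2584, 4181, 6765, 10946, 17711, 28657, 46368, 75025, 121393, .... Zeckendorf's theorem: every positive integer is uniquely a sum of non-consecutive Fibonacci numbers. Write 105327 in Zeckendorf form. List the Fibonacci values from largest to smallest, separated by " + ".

75025 + 28657 + 1597 + 34 + 13 + 1

75025 ≤ 105327 < 121393, so take 75025; remainder 30302
28657 ≤ 30302 < 46368, so take 28657; remainder 1645
1597 ≤ 1645 < 2584, so take 1597; remainder 48
34 ≤ 48 < 55, so take 34; remainder 14
13 ≤ 14 < 21, so take 13; remainder 1
1 ≤ 1 < 2, so take 1; remainder 0
So 105327 = 75025 + 28657 + 1597 + 34 + 13 + 1, with no two terms consecutive in the sequence.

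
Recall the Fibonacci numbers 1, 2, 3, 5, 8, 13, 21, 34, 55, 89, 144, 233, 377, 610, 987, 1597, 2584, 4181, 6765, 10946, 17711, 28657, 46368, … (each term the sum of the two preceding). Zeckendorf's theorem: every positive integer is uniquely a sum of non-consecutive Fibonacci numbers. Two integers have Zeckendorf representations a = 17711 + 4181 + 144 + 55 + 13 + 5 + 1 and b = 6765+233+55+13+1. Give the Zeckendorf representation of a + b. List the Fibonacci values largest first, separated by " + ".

28657 + 377 + 89 + 34 + 13 + 5 + 2

The two numbers are 22110 and 7067, so their sum is 29177.
Greedy algorithm:
29177 − 28657 = 520
520 − 377 = 143
143 − 89 = 54
54 − 34 = 20
20 − 13 = 7
7 − 5 = 2
2 − 2 = 0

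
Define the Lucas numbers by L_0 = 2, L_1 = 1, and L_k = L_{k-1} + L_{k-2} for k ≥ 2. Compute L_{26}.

271443

Iterating the recurrence up to L_{21} = 24476 and L_{20} = 15127:
L_{22} = L_{21} + L_{20} = 24476 + 15127 = 39603
L_{23} = L_{22} + L_{21} = 39603 + 24476 = 64079
L_{24} = L_{23} + L_{22} = 64079 + 39603 = 103682
L_{25} = L_{24} + L_{23} = 103682 + 64079 = 167761
L_{26} = L_{25} + L_{24} = 167761 + 103682 = 271443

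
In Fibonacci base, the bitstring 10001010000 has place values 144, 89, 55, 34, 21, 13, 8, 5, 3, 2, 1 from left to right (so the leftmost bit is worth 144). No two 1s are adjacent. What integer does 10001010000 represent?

Summing the place values of the 1 bits: 144 + 21 + 8 = 173.

173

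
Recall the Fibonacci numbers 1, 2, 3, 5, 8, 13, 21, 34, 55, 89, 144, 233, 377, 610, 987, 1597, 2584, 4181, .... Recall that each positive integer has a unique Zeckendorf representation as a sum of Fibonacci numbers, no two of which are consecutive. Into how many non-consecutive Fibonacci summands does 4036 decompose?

8

2584 ≤ 4036 < 4181, so take 2584; remainder 1452
987 ≤ 1452 < 1597, so take 987; remainder 465
377 ≤ 465 < 610, so take 377; remainder 88
55 ≤ 88 < 89, so take 55; remainder 33
21 ≤ 33 < 34, so take 21; remainder 12
8 ≤ 12 < 13, so take 8; remainder 4
3 ≤ 4 < 5, so take 3; remainder 1
1 ≤ 1 < 2, so take 1; remainder 0
4036 = 2584 + 987 + 377 + 55 + 21 + 8 + 3 + 1, which has 8 terms.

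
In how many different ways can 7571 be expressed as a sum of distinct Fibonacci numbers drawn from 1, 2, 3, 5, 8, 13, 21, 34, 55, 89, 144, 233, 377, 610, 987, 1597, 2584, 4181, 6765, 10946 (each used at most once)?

7571 = 6765+610+144+34+13+5 = 6765+610+144+34+13+3+2 = 6765+610+89+55+34+13+5 = … (45 more), for 48 in all.

48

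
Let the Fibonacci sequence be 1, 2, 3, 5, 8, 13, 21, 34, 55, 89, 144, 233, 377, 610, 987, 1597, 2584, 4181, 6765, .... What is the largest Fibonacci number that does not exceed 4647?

4181

4181 ≤ 4647 < 6765, so the largest Fibonacci number not exceeding 4647 is 4181.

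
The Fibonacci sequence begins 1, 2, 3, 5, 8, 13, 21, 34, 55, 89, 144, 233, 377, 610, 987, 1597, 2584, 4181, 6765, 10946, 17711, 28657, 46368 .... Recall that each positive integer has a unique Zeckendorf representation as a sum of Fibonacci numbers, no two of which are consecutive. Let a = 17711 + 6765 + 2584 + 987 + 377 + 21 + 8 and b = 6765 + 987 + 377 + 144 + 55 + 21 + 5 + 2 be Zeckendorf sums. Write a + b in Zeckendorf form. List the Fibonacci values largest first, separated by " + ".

28657 + 6765 + 987 + 377 + 21 + 2

The two numbers are 28453 and 8356, so their sum is 36809.
28657 ≤ 36809 < 46368, so take 28657; remainder 8152
6765 ≤ 8152 < 10946, so take 6765; remainder 1387
987 ≤ 1387 < 1597, so take 987; remainder 400
377 ≤ 400 < 610, so take 377; remainder 23
21 ≤ 23 < 34, so take 21; remainder 2
2 ≤ 2 < 3, so take 2; remainder 0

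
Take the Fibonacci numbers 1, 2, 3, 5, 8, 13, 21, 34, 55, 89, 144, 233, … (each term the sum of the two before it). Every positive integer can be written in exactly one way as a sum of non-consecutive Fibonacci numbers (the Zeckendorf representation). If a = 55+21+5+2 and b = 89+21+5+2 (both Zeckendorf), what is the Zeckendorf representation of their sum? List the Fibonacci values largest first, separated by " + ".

The two numbers are 83 and 117, so their sum is 200.
200 − 144 = 56
56 − 55 = 1
1 − 1 = 0

144 + 55 + 1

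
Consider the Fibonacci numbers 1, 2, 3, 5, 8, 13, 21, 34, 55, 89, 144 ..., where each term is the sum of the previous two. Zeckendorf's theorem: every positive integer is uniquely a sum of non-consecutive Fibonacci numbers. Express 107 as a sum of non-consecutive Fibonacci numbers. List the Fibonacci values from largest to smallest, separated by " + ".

89 + 13 + 5

Greedy algorithm:
107: greatest Fibonacci not exceeding it is 89, leaving 18
18: greatest Fibonacci not exceeding it is 13, leaving 5
5: greatest Fibonacci not exceeding it is 5, leaving 0
So 107 = 89 + 13 + 5, with no two terms consecutive in the sequence.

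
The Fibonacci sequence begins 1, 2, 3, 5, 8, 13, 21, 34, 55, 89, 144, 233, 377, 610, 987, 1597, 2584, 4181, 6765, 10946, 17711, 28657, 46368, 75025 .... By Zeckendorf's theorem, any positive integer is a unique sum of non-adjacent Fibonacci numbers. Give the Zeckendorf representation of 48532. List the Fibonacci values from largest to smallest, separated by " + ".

46368 + 1597 + 377 + 144 + 34 + 8 + 3 + 1

Repeatedly subtract the largest Fibonacci number that fits:
48532 − 46368 = 2164
2164 − 1597 = 567
567 − 377 = 190
190 − 144 = 46
46 − 34 = 12
12 − 8 = 4
4 − 3 = 1
1 − 1 = 0
So 48532 = 46368 + 1597 + 377 + 144 + 34 + 8 + 3 + 1, with no two terms consecutive in the sequence.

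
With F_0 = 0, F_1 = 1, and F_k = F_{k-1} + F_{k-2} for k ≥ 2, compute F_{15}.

610

Iterating the recurrence up to F_{9} = 34 and F_{8} = 21:
F_{10} = F_{9} + F_{8} = 34 + 21 = 55
F_{11} = F_{10} + F_{9} = 55 + 34 = 89
F_{12} = F_{11} + F_{10} = 89 + 55 = 144
F_{13} = F_{12} + F_{11} = 144 + 89 = 233
F_{14} = F_{13} + F_{12} = 233 + 144 = 377
F_{15} = F_{14} + F_{13} = 377 + 233 = 610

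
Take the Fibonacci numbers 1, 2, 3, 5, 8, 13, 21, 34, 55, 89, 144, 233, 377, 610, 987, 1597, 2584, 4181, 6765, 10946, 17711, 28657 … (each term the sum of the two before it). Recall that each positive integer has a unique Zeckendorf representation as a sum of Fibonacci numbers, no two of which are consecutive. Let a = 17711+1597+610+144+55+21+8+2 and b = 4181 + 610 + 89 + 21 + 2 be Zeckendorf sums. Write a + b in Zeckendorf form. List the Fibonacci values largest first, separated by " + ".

17711 + 6765 + 377 + 144 + 34 + 13 + 5 + 2

The two numbers are 20148 and 4903, so their sum is 25051.
Greedy algorithm:
25051 − 17711 = 7340
7340 − 6765 = 575
575 − 377 = 198
198 − 144 = 54
54 − 34 = 20
20 − 13 = 7
7 − 5 = 2
2 − 2 = 0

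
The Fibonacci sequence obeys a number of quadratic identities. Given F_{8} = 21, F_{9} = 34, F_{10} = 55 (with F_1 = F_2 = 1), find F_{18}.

2584

By the addition formula F_{m+n} = F_m F_{n+1} + F_{m−1} F_n with m=9, n=9: F_{18} = 34·55 + 21·34 = 1870 + 714 = 2584.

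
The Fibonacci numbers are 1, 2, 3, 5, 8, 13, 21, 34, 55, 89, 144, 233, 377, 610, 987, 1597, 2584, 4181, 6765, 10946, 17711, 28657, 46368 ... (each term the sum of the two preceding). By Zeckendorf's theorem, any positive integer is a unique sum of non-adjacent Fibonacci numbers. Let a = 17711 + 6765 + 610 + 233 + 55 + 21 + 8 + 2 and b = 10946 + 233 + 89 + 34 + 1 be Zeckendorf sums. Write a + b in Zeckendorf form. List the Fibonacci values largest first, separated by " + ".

28657 + 6765 + 987 + 233 + 55 + 8 + 3

The two numbers are 25405 and 11303, so their sum is 36708.
Greedily peel off the largest Fibonacci term at each step:
36708 − 28657 = 8051
8051 − 6765 = 1286
1286 − 987 = 299
299 − 233 = 66
66 − 55 = 11
11 − 8 = 3
3 − 3 = 0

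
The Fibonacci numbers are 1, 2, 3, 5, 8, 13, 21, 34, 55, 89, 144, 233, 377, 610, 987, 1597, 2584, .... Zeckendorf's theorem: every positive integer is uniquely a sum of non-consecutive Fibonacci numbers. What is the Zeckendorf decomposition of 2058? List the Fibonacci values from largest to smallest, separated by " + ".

1597 ≤ 2058 < 2584, so take 1597; remainder 461
377 ≤ 461 < 610, so take 377; remainder 84
55 ≤ 84 < 89, so take 55; remainder 29
21 ≤ 29 < 34, so take 21; remainder 8
8 ≤ 8 < 13, so take 8; remainder 0
So 2058 = 1597 + 377 + 55 + 21 + 8, with no two terms consecutive in the sequence.

1597 + 377 + 55 + 21 + 8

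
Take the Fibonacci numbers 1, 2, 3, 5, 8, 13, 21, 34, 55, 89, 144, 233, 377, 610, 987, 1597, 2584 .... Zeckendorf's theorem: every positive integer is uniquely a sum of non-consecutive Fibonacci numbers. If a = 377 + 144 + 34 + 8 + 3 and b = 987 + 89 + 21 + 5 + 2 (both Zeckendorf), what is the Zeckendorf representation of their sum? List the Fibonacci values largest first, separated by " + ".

1597 + 55 + 13 + 5

The two numbers are 566 and 1104, so their sum is 1670.
take 1597 (≤ 1670); 1670 − 1597 = 73
take 55 (≤ 73); 73 − 55 = 18
take 13 (≤ 18); 18 − 13 = 5
take 5 (≤ 5); 5 − 5 = 0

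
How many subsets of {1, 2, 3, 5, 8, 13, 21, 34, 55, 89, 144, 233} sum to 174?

7

174 = 144+21+8+1 = 144+21+5+3+1 = 89+55+21+8+1 = 144+13+8+5+3+1 = … (3 more), for 7 in all.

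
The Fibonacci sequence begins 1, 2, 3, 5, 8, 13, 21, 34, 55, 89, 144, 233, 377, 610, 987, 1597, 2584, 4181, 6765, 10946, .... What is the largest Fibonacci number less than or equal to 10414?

6765 ≤ 10414 < 10946, so the largest Fibonacci number not exceeding 10414 is 6765.

6765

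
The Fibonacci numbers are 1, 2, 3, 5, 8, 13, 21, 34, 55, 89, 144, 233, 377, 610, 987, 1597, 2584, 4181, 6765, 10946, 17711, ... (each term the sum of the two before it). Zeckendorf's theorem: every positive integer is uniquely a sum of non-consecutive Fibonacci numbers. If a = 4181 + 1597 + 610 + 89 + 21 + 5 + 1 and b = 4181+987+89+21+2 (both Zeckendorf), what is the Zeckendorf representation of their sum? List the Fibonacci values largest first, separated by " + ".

The two numbers are 6504 and 5280, so their sum is 11784.
largest Fibonacci ≤ 11784 is 10946; 11784 − 10946 = 838
largest Fibonacci ≤ 838 is 610; 838 − 610 = 228
largest Fibonacci ≤ 228 is 144; 228 − 144 = 84
largest Fibonacci ≤ 84 is 55; 84 − 55 = 29
largest Fibonacci ≤ 29 is 21; 29 − 21 = 8
largest Fibonacci ≤ 8 is 8; 8 − 8 = 0

10946 + 610 + 144 + 55 + 21 + 8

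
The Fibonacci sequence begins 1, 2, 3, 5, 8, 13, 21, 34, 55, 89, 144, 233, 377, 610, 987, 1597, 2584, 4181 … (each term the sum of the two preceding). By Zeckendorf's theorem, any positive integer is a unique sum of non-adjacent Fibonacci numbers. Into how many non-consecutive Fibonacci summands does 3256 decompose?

5

largest Fibonacci ≤ 3256 is 2584; 3256 − 2584 = 672
largest Fibonacci ≤ 672 is 610; 672 − 610 = 62
largest Fibonacci ≤ 62 is 55; 62 − 55 = 7
largest Fibonacci ≤ 7 is 5; 7 − 5 = 2
largest Fibonacci ≤ 2 is 2; 2 − 2 = 0
3256 = 2584 + 610 + 55 + 5 + 2, which has 5 terms.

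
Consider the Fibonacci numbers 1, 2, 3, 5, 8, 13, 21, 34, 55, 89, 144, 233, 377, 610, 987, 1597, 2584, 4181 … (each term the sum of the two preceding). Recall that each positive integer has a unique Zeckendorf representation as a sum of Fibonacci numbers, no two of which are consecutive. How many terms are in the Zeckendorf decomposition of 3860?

5

3860: greatest Fibonacci not exceeding it is 2584, leaving 1276
1276: greatest Fibonacci not exceeding it is 987, leaving 289
289: greatest Fibonacci not exceeding it is 233, leaving 56
56: greatest Fibonacci not exceeding it is 55, leaving 1
1: greatest Fibonacci not exceeding it is 1, leaving 0
3860 = 2584 + 987 + 233 + 55 + 1, which has 5 terms.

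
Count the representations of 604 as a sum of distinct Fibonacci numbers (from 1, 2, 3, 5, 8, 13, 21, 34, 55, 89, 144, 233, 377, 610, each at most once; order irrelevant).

5

Starting from the Zeckendorf form and repeatedly splitting a term F_k into F_{k−1} + F_{k−2} (when neither is already used) reaches every representation.
604 = 377+144+55+21+5+2 = 377+144+55+13+8+5+2 = 377+144+34+21+13+8+5+2 = 377+89+55+34+21+13+8+5+2 = 233+144+89+55+34+21+13+8+5+2 — 5 representations.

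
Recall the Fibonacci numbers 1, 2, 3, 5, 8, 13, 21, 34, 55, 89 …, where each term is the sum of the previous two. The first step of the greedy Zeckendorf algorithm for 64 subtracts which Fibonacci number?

55 ≤ 64 < 89, so the largest Fibonacci number not exceeding 64 is 55.

55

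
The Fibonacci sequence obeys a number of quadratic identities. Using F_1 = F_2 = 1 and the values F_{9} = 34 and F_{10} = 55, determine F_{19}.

4181

By F_{2k+1} = F_k² + F_{k+1}²: F_{19} = 34² + 55² = 1156 + 3025 = 4181.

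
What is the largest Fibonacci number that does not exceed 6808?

6765

6765 ≤ 6808 < 10946, so the largest Fibonacci number not exceeding 6808 is 6765.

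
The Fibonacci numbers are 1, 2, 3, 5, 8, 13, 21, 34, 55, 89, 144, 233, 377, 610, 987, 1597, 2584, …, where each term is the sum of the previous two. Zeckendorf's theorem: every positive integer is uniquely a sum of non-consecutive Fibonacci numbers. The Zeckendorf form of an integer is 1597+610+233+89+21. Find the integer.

1597+610+233+89+21 = 2550.

2550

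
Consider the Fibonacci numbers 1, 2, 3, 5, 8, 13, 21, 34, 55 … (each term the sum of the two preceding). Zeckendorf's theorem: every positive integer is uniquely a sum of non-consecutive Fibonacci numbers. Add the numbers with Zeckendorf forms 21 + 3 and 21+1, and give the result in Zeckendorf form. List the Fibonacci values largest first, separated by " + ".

The two numbers are 24 and 22, so their sum is 46.
subtract 34 from 46: 12 remains
subtract 8 from 12: 4 remains
subtract 3 from 4: 1 remains
subtract 1 from 1: 0 remains

34 + 8 + 3 + 1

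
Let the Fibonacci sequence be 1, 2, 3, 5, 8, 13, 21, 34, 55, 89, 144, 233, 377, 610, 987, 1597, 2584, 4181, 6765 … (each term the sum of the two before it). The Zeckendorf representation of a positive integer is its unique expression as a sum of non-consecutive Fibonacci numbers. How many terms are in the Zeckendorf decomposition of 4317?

Greedy algorithm:
take 4181 (≤ 4317); 4317 − 4181 = 136
take 89 (≤ 136); 136 − 89 = 47
take 34 (≤ 47); 47 − 34 = 13
take 13 (≤ 13); 13 − 13 = 0
4317 = 4181 + 89 + 34 + 13, which has 4 terms.

4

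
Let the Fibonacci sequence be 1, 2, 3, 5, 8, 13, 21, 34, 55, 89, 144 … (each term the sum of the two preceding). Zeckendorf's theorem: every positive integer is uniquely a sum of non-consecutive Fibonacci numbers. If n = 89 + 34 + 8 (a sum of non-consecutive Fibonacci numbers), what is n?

131

89 + 34 + 8 = 131.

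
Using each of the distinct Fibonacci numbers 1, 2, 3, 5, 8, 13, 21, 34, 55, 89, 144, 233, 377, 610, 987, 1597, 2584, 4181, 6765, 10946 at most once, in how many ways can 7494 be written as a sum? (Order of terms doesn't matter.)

Starting from the Zeckendorf form and repeatedly splitting a term F_k into F_{k−1} + F_{k−2} (when neither is already used) reaches every representation.
7494 = 6765+610+89+21+8+1 = 6765+610+89+21+5+3+1 = 6765+610+55+34+21+8+1 = 6765+377+233+89+21+8+1 = 6765+610+89+13+8+5+3+1 = … (40 more), for 45 in all.

45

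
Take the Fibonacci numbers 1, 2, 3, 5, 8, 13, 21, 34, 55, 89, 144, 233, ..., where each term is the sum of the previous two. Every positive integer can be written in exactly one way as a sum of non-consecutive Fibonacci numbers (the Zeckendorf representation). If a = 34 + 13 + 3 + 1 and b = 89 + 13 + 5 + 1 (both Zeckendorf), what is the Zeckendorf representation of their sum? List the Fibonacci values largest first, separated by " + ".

144 + 13 + 2

The two numbers are 51 and 108, so their sum is 159.
159: greatest Fibonacci not exceeding it is 144, leaving 15
15: greatest Fibonacci not exceeding it is 13, leaving 2
2: greatest Fibonacci not exceeding it is 2, leaving 0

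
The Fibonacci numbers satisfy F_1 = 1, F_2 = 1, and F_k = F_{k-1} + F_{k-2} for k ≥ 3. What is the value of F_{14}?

377

Iterating the recurrence up to F_{8} = 21 and F_{7} = 13:
F_{9} = F_{8} + F_{7} = 21 + 13 = 34
F_{10} = F_{9} + F_{8} = 34 + 21 = 55
F_{11} = F_{10} + F_{9} = 55 + 34 = 89
F_{12} = F_{11} + F_{10} = 89 + 55 = 144
F_{13} = F_{12} + F_{11} = 144 + 89 = 233
F_{14} = F_{13} + F_{12} = 233 + 144 = 377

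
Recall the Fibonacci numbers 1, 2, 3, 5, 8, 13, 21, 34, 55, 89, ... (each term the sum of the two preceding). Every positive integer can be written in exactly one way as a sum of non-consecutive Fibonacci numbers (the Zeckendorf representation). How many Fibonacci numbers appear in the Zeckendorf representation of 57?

largest Fibonacci ≤ 57 is 55; 57 − 55 = 2
largest Fibonacci ≤ 2 is 2; 2 − 2 = 0
57 = 55 + 2, which has 2 terms.

2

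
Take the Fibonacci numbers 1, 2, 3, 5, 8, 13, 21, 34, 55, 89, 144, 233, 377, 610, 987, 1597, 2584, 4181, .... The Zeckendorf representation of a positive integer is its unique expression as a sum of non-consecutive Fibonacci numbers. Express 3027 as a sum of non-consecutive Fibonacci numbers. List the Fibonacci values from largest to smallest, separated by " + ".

2584 + 377 + 55 + 8 + 3

3027 − 2584 = 443
443 − 377 = 66
66 − 55 = 11
11 − 8 = 3
3 − 3 = 0
So 3027 = 2584 + 377 + 55 + 8 + 3, with no two terms consecutive in the sequence.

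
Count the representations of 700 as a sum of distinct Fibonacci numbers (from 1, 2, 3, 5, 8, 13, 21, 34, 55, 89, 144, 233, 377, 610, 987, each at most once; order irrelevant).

14

Each representation comes from the Zeckendorf form by replacing some F_k with F_{k−1} + F_{k−2} where possible.
700 = 610+89+1 = 610+55+34+1 = 377+233+89+1 = … (11 more), for 14 in all.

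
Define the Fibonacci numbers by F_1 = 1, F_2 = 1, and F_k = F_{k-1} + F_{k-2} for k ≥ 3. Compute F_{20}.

6765

Iterating the recurrence up to F_{12} = 144 and F_{11} = 89:
F_{13} = F_{12} + F_{11} = 144 + 89 = 233
F_{14} = F_{13} + F_{12} = 233 + 144 = 377
F_{15} = F_{14} + F_{13} = 377 + 233 = 610
F_{16} = F_{15} + F_{14} = 610 + 377 = 987
F_{17} = F_{16} + F_{15} = 987 + 610 = 1597
F_{18} = F_{17} + F_{16} = 1597 + 987 = 2584
F_{19} = F_{18} + F_{17} = 2584 + 1597 = 4181
F_{20} = F_{19} + F_{18} = 4181 + 2584 = 6765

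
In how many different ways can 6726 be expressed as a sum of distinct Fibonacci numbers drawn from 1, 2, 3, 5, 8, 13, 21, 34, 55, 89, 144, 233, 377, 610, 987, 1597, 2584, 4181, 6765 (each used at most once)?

34

Each representation comes from the Zeckendorf form by replacing some F_k with F_{k−1} + F_{k−2} where possible.
6726 = 4181+1597+610+233+89+13+3 = 4181+1597+610+233+89+13+2+1 = 4181+1597+610+233+89+8+5+3 = 4181+1597+610+233+55+34+13+3 = 4181+1597+610+233+89+8+5+2+1 = … (29 more), for 34 in all.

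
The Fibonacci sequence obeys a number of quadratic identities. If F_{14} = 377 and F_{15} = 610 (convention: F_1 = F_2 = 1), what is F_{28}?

By the doubling identity F_{2k} = F_k(2F_{k+1} − F_k): F_{28} = 377·(2·610 − 377) = 377·843 = 317811.

317811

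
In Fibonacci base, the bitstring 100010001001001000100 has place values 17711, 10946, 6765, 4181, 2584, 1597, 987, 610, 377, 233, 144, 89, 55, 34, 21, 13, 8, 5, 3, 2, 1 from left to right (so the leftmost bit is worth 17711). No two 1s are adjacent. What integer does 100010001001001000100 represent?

Summing the place values of the 1 bits: 17711 + 2584 + 377 + 89 + 21 + 3 = 20785.

20785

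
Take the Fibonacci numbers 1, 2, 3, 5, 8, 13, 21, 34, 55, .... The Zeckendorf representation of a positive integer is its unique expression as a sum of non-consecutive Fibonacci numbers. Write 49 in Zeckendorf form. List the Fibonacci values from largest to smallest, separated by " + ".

34 + 13 + 2

Greedy algorithm:
49 − 34 = 15
15 − 13 = 2
2 − 2 = 0
So 49 = 34 + 13 + 2, with no two terms consecutive in the sequence.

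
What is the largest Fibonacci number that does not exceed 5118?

4181 ≤ 5118 < 6765, so the largest Fibonacci number not exceeding 5118 is 4181.

4181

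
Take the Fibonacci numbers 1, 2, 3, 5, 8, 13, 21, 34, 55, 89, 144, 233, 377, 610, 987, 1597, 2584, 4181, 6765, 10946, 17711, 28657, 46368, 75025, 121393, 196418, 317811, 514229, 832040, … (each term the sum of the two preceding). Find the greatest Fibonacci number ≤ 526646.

514229 ≤ 526646 < 832040, so the largest Fibonacci number not exceeding 526646 is 514229.

514229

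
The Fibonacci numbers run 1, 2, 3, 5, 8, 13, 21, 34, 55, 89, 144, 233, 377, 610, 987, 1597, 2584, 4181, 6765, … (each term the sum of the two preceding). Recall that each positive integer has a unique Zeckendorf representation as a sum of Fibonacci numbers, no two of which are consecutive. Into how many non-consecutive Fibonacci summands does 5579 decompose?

5579 − 4181 = 1398
1398 − 987 = 411
411 − 377 = 34
34 − 34 = 0
5579 = 4181 + 987 + 377 + 34, which has 4 terms.

4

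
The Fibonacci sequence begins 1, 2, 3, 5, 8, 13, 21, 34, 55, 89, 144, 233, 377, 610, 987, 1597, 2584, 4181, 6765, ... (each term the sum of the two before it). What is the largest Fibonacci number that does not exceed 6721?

4181

4181 ≤ 6721 < 6765, so the largest Fibonacci number not exceeding 6721 is 4181.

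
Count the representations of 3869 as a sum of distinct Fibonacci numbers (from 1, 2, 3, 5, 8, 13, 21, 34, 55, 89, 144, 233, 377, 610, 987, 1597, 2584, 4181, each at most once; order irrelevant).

Starting from the Zeckendorf form and repeatedly splitting a term F_k into F_{k−1} + F_{k−2} (when neither is already used) reaches every representation.
3869 = 2584+987+233+55+8+2 = 2584+987+233+55+5+3+2 = 2584+987+233+34+21+8+2 = … (27 more), for 30 in all.

30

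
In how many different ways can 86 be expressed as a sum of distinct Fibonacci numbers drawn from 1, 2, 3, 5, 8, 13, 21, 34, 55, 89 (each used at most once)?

Starting from the Zeckendorf form and repeatedly splitting a term F_k into F_{k−1} + F_{k−2} (when neither is already used) reaches every representation.
86 = 55+21+8+2 = 55+21+5+3+2 = 55+13+8+5+3+2 = … (1 more), for 4 in all.

4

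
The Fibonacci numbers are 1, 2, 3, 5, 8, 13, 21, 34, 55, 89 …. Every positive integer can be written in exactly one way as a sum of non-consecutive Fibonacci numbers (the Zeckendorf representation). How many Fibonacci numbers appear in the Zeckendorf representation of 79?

3

Greedy algorithm:
take 55 (≤ 79); 79 − 55 = 24
take 21 (≤ 24); 24 − 21 = 3
take 3 (≤ 3); 3 − 3 = 0
79 = 55 + 21 + 3, which has 3 terms.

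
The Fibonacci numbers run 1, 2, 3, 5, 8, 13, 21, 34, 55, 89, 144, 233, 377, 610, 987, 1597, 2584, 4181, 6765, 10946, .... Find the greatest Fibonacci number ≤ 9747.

6765

6765 ≤ 9747 < 10946, so the largest Fibonacci number not exceeding 9747 is 6765.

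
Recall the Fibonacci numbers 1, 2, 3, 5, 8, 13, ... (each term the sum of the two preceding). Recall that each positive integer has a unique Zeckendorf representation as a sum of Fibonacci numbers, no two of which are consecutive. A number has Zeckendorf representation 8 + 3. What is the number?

11

8 + 3 = 11.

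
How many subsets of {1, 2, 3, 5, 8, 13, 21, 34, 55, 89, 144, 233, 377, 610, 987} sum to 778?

26

778 = 610+144+21+3 = 610+144+21+2+1 = 610+144+13+8+3 = 610+89+55+21+3 = … (22 more), for 26 in all.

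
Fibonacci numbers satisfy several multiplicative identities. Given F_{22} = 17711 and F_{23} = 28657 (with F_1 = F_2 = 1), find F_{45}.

1134903170

By F_{2k+1} = F_k² + F_{k+1}²: F_{45} = 17711² + 28657² = 313679521 + 821223649 = 1134903170.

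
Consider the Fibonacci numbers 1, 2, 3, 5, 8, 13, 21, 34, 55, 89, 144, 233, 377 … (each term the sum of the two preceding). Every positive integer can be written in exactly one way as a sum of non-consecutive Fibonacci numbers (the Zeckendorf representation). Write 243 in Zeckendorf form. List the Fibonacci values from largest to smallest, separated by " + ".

233 + 8 + 2

largest Fibonacci ≤ 243 is 233; 243 − 233 = 10
largest Fibonacci ≤ 10 is 8; 10 − 8 = 2
largest Fibonacci ≤ 2 is 2; 2 − 2 = 0
So 243 = 233 + 8 + 2, with no two terms consecutive in the sequence.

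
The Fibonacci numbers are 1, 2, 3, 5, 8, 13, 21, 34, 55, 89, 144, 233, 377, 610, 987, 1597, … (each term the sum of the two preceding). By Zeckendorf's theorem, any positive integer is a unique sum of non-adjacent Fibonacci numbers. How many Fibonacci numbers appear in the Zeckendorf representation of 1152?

3

Greedy algorithm:
subtract 987 from 1152: 165 remains
subtract 144 from 165: 21 remains
subtract 21 from 21: 0 remains
1152 = 987 + 144 + 21, which has 3 terms.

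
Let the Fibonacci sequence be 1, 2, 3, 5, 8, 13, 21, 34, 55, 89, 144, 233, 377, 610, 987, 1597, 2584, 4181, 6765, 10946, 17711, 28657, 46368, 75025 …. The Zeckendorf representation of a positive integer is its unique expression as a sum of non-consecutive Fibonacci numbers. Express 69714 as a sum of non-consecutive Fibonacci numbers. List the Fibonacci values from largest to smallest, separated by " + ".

46368 + 17711 + 4181 + 987 + 377 + 89 + 1

Greedy algorithm:
69714: greatest Fibonacci not exceeding it is 46368, leaving 23346
23346: greatest Fibonacci not exceeding it is 17711, leaving 5635
5635: greatest Fibonacci not exceeding it is 4181, leaving 1454
1454: greatest Fibonacci not exceeding it is 987, leaving 467
467: greatest Fibonacci not exceeding it is 377, leaving 90
90: greatest Fibonacci not exceeding it is 89, leaving 1
1: greatest Fibonacci not exceeding it is 1, leaving 0
So 69714 = 46368 + 17711 + 4181 + 987 + 377 + 89 + 1, with no two terms consecutive in the sequence.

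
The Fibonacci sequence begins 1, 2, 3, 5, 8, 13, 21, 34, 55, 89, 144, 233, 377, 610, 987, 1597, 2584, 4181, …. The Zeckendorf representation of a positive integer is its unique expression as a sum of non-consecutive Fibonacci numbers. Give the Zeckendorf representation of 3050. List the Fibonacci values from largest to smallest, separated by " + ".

2584 + 377 + 89

Greedy algorithm:
largest Fibonacci ≤ 3050 is 2584; 3050 − 2584 = 466
largest Fibonacci ≤ 466 is 377; 466 − 377 = 89
largest Fibonacci ≤ 89 is 89; 89 − 89 = 0
So 3050 = 2584 + 377 + 89, with no two terms consecutive in the sequence.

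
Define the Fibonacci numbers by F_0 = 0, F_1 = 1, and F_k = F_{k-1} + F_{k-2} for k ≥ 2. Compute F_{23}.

28657

Iterating the recurrence up to F_{16} = 987 and F_{15} = 610:
F_{17} = F_{16} + F_{15} = 987 + 610 = 1597
F_{18} = F_{17} + F_{16} = 1597 + 987 = 2584
F_{19} = F_{18} + F_{17} = 2584 + 1597 = 4181
F_{20} = F_{19} + F_{18} = 4181 + 2584 = 6765
F_{21} = F_{20} + F_{19} = 6765 + 4181 = 10946
F_{22} = F_{21} + F_{20} = 10946 + 6765 = 17711
F_{23} = F_{22} + F_{21} = 17711 + 10946 = 28657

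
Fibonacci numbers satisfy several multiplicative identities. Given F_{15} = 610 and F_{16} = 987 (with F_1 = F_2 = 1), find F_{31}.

By F_{2k+1} = F_k² + F_{k+1}²: F_{31} = 610² + 987² = 372100 + 974169 = 1346269.

1346269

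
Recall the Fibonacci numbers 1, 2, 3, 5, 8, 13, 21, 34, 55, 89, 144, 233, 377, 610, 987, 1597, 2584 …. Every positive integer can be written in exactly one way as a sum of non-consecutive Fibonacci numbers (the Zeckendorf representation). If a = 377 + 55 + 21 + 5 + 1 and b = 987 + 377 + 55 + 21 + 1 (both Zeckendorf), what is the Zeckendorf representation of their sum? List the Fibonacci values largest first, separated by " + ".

The two numbers are 459 and 1441, so their sum is 1900.
largest Fibonacci ≤ 1900 is 1597; 1900 − 1597 = 303
largest Fibonacci ≤ 303 is 233; 303 − 233 = 70
largest Fibonacci ≤ 70 is 55; 70 − 55 = 15
largest Fibonacci ≤ 15 is 13; 15 − 13 = 2
largest Fibonacci ≤ 2 is 2; 2 − 2 = 0

1597 + 233 + 55 + 13 + 2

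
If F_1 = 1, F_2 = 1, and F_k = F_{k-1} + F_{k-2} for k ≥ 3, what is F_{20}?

Iterating the recurrence up to F_{13} = 233 and F_{12} = 144:
F_{14} = F_{13} + F_{12} = 233 + 144 = 377
F_{15} = F_{14} + F_{13} = 377 + 233 = 610
F_{16} = F_{15} + F_{14} = 610 + 377 = 987
F_{17} = F_{16} + F_{15} = 987 + 610 = 1597
F_{18} = F_{17} + F_{16} = 1597 + 987 = 2584
F_{19} = F_{18} + F_{17} = 2584 + 1597 = 4181
F_{20} = F_{19} + F_{18} = 4181 + 2584 = 6765

6765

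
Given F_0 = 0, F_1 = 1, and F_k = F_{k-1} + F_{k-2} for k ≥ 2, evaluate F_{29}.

Iterating the recurrence up to F_{24} = 46368 and F_{23} = 28657:
F_{25} = F_{24} + F_{23} = 46368 + 28657 = 75025
F_{26} = F_{25} + F_{24} = 75025 + 46368 = 121393
F_{27} = F_{26} + F_{25} = 121393 + 75025 = 196418
F_{28} = F_{27} + F_{26} = 196418 + 121393 = 317811
F_{29} = F_{28} + F_{27} = 317811 + 196418 = 514229

514229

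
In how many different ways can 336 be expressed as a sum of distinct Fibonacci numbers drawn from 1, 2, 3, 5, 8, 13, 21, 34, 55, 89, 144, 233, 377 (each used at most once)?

Each representation comes from the Zeckendorf form by replacing some F_k with F_{k−1} + F_{k−2} where possible.
336 = 233+89+13+1 = 233+89+8+5+1 = 233+55+34+13+1 = … (10 more), for 13 in all.

13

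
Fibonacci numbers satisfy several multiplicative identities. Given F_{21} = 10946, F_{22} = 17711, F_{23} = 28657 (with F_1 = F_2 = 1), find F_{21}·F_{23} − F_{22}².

10946·28657 − 17711² = 313679522 − 313679521 = 1. (Cassini's identity: F_{k−1}F_{k+1} − F_k² = (−1)^k.)

1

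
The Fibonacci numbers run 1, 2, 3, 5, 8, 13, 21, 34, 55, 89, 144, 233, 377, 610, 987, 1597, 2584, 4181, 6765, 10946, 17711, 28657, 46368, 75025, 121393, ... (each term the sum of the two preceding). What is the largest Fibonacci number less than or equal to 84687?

75025 ≤ 84687 < 121393, so the largest Fibonacci number not exceeding 84687 is 75025.

75025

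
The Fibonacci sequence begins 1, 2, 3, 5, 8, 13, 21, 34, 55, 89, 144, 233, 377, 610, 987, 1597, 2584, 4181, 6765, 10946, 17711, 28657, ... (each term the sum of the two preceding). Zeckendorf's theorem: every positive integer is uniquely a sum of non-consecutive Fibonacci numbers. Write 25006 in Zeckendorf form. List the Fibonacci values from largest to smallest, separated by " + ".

17711 + 6765 + 377 + 144 + 8 + 1

Repeatedly subtract the largest Fibonacci number that fits:
take 17711 (≤ 25006); 25006 − 17711 = 7295
take 6765 (≤ 7295); 7295 − 6765 = 530
take 377 (≤ 530); 530 − 377 = 153
take 144 (≤ 153); 153 − 144 = 9
take 8 (≤ 9); 9 − 8 = 1
take 1 (≤ 1); 1 − 1 = 0
So 25006 = 17711 + 6765 + 377 + 144 + 8 + 1, with no two terms consecutive in the sequence.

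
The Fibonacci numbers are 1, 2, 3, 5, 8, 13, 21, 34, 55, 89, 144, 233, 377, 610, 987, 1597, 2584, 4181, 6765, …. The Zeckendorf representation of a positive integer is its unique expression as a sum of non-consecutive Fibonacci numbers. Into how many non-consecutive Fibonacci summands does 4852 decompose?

Greedy algorithm:
4852 − 4181 = 671
671 − 610 = 61
61 − 55 = 6
6 − 5 = 1
1 − 1 = 0
4852 = 4181 + 610 + 55 + 5 + 1, which has 5 terms.

5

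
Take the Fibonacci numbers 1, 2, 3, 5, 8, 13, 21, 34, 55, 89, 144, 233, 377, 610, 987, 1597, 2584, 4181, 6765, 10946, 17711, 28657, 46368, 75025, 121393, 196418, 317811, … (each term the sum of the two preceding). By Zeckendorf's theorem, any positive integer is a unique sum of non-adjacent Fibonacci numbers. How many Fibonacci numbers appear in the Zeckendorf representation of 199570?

199570: greatest Fibonacci not exceeding it is 196418, leaving 3152
3152: greatest Fibonacci not exceeding it is 2584, leaving 568
568: greatest Fibonacci not exceeding it is 377, leaving 191
191: greatest Fibonacci not exceeding it is 144, leaving 47
47: greatest Fibonacci not exceeding it is 34, leaving 13
13: greatest Fibonacci not exceeding it is 13, leaving 0
199570 = 196418 + 2584 + 377 + 144 + 34 + 13, which has 6 terms.

6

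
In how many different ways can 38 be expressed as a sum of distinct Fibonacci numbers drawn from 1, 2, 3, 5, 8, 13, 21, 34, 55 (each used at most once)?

Each representation comes from the Zeckendorf form by replacing some F_k with F_{k−1} + F_{k−2} where possible.
38 = 34+3+1 = 21+13+3+1 = 21+8+5+3+1 — 3 representations.

3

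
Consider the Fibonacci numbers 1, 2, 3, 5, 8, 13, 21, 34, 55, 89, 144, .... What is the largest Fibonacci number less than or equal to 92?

89 ≤ 92 < 144, so the largest Fibonacci number not exceeding 92 is 89.

89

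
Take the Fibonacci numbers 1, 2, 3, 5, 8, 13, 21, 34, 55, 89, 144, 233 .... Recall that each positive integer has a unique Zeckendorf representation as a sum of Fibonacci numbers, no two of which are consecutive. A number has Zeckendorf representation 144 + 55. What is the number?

199

144 + 55 = 199.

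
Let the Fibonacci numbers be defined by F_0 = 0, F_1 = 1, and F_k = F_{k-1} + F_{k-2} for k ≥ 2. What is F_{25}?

75025

Iterating the recurrence up to F_{18} = 2584 and F_{17} = 1597:
F_{19} = F_{18} + F_{17} = 2584 + 1597 = 4181
F_{20} = F_{19} + F_{18} = 4181 + 2584 = 6765
F_{21} = F_{20} + F_{19} = 6765 + 4181 = 10946
F_{22} = F_{21} + F_{20} = 10946 + 6765 = 17711
F_{23} = F_{22} + F_{21} = 17711 + 10946 = 28657
F_{24} = F_{23} + F_{22} = 28657 + 17711 = 46368
F_{25} = F_{24} + F_{23} = 46368 + 28657 = 75025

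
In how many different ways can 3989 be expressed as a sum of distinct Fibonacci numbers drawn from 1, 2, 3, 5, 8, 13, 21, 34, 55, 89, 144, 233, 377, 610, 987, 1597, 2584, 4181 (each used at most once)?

Each representation comes from the Zeckendorf form by replacing some F_k with F_{k−1} + F_{k−2} where possible.
3989 = 2584+987+377+34+5+2 = 2584+987+377+21+13+5+2 = 2584+987+233+144+34+5+2 = 2584+987+233+144+21+13+5+2 = … (10 more), for 14 in all.

14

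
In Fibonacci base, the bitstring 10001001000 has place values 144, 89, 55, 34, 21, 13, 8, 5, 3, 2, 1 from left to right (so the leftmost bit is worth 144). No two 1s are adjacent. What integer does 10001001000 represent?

170

Summing the place values of the 1 bits: 144 + 21 + 5 = 170.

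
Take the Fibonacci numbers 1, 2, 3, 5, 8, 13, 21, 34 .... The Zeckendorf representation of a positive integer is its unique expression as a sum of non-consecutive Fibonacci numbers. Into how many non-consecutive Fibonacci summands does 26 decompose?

2

26 − 21 = 5
5 − 5 = 0
26 = 21 + 5, which has 2 terms.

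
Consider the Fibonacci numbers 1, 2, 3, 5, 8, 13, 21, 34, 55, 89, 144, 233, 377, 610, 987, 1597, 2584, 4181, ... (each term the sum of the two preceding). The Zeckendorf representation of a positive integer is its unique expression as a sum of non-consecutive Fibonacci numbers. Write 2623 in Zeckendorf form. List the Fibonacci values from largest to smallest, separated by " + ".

Repeatedly subtract the largest Fibonacci number that fits:
2623 − 2584 = 39
39 − 34 = 5
5 − 5 = 0
So 2623 = 2584 + 34 + 5, with no two terms consecutive in the sequence.

2584 + 34 + 5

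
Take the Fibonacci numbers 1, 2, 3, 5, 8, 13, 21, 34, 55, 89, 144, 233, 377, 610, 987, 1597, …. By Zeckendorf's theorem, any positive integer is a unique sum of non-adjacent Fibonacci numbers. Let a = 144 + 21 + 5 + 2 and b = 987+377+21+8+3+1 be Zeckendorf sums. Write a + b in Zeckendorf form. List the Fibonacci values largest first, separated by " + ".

The two numbers are 172 and 1397, so their sum is 1569.
Repeatedly subtract the largest Fibonacci number that fits:
987 ≤ 1569 < 1597, so take 987; remainder 582
377 ≤ 582 < 610, so take 377; remainder 205
144 ≤ 205 < 233, so take 144; remainder 61
55 ≤ 61 < 89, so take 55; remainder 6
5 ≤ 6 < 8, so take 5; remainder 1
1 ≤ 1 < 2, so take 1; remainder 0

987 + 377 + 144 + 55 + 5 + 1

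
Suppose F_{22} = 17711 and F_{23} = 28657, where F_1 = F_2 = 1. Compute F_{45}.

By F_{2k+1} = F_k² + F_{k+1}²: F_{45} = 17711² + 28657² = 313679521 + 821223649 = 1134903170.

1134903170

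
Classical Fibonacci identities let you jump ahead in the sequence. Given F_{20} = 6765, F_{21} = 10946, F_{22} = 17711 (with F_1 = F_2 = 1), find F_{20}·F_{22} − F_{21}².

-1

6765·17711 − 10946² = 119814915 − 119814916 = -1. (Cassini's identity: F_{k−1}F_{k+1} − F_k² = (−1)^k.)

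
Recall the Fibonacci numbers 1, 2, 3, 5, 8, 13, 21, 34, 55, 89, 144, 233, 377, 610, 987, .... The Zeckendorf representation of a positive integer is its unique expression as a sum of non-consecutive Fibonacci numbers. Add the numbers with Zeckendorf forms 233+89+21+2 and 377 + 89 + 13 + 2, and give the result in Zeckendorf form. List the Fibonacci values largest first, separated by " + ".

The two numbers are 345 and 481, so their sum is 826.
largest Fibonacci ≤ 826 is 610; 826 − 610 = 216
largest Fibonacci ≤ 216 is 144; 216 − 144 = 72
largest Fibonacci ≤ 72 is 55; 72 − 55 = 17
largest Fibonacci ≤ 17 is 13; 17 − 13 = 4
largest Fibonacci ≤ 4 is 3; 4 − 3 = 1
largest Fibonacci ≤ 1 is 1; 1 − 1 = 0

610 + 144 + 55 + 13 + 3 + 1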